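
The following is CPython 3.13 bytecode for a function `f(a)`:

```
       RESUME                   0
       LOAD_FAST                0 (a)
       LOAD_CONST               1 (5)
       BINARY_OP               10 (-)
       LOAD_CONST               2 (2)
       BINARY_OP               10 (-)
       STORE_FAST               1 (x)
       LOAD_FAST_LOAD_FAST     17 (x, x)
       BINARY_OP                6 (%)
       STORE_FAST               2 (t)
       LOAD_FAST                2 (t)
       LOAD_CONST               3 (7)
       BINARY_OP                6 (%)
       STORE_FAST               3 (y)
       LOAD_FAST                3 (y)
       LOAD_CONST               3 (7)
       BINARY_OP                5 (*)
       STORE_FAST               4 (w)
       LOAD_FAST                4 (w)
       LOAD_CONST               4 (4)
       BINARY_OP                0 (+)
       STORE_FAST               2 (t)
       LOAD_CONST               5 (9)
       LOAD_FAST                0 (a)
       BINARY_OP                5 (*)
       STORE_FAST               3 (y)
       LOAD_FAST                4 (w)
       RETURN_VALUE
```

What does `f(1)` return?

LOAD_FAST a → push 1. Stack: [1]
LOAD_CONST → push 5. Stack: [1, 5]
BINARY_OP - → 1 - 5 = -4. Stack: [-4]
LOAD_CONST → push 2. Stack: [-4, 2]
BINARY_OP - → -4 - 2 = -6. Stack: [-6]
STORE_FAST x → x=-6. Stack: []
LOAD_FAST_LOAD_FAST x,x → push -6,-6. Stack: [-6, -6]
BINARY_OP % → -6 % -6 = 0. Stack: [0]
STORE_FAST t → t=0. Stack: []
LOAD_FAST t → push 0. Stack: [0]
LOAD_CONST → push 7. Stack: [0, 7]
BINARY_OP % → 0 % 7 = 0. Stack: [0]
STORE_FAST y → y=0. Stack: []
LOAD_FAST y → push 0. Stack: [0]
LOAD_CONST → push 7. Stack: [0, 7]
BINARY_OP * → 0 * 7 = 0. Stack: [0]
STORE_FAST w → w=0. Stack: []
LOAD_FAST w → push 0. Stack: [0]
LOAD_CONST → push 4. Stack: [0, 4]
BINARY_OP + → 0 + 4 = 4. Stack: [4]
STORE_FAST t → t=4. Stack: []
LOAD_CONST → push 9. Stack: [9]
LOAD_FAST a → push 1. Stack: [9, 1]
BINARY_OP * → 9 * 1 = 9. Stack: [9]
STORE_FAST y → y=9. Stack: []
LOAD_FAST w → push 0. Stack: [0]
RETURN_VALUE → return 0.

0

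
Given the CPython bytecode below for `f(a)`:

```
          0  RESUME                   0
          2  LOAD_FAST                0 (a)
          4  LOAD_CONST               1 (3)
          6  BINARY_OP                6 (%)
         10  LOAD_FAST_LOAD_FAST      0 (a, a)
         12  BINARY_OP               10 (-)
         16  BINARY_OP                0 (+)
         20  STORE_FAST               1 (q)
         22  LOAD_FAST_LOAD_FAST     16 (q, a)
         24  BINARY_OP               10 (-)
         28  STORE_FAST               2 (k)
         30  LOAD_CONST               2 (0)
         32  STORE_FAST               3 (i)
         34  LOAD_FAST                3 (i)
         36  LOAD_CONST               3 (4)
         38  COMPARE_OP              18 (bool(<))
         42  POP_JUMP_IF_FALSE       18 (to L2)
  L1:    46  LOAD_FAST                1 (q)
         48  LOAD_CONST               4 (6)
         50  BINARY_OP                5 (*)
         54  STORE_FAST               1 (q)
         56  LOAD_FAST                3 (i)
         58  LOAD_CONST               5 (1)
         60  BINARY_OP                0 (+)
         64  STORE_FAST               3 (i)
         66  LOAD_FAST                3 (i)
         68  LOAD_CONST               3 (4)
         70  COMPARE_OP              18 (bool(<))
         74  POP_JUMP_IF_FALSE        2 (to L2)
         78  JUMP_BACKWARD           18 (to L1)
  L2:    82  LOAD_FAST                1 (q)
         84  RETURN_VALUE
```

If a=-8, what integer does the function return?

1296

LOAD_FAST a → push -8. Stack: [-8]
LOAD_CONST → push 3. Stack: [-8, 3]
BINARY_OP % → -8 % 3 = 1. Stack: [1]
LOAD_FAST_LOAD_FAST a,a → push -8,-8. Stack: [1, -8, -8]
BINARY_OP - → -8 - -8 = 0. Stack: [1, 0]
BINARY_OP + → 1 + 0 = 1. Stack: [1]
STORE_FAST q → q=1. Stack: []
LOAD_FAST_LOAD_FAST q,a → push 1,-8. Stack: [1, -8]
BINARY_OP - → 1 - -8 = 9. Stack: [9]
STORE_FAST k → k=9. Stack: []
LOAD_CONST → push 0. Stack: [0]
STORE_FAST i → i=0. Stack: []
LOAD_FAST i → push 0. Stack: [0]
LOAD_CONST → push 4. Stack: [0, 4]
COMPARE_OP bool(<) → 0 vs 4 = True. Stack: [True]
POP_JUMP_IF_FALSE → pop True; no jump. Stack: []
LOAD_FAST q → push 1. Stack: [1]
LOAD_CONST → push 6. Stack: [1, 6]
BINARY_OP * → 1 * 6 = 6. Stack: [6]
STORE_FAST q → q=6. Stack: []
LOAD_FAST i → push 0. Stack: [0]
LOAD_CONST → push 1. Stack: [0, 1]
BINARY_OP + → 0 + 1 = 1. Stack: [1]
STORE_FAST i → i=1. Stack: []
LOAD_FAST i → push 1. Stack: [1]
LOAD_CONST → push 4. Stack: [1, 4]
COMPARE_OP bool(<) → 1 vs 4 = True. Stack: [True]
POP_JUMP_IF_FALSE → pop True; no jump. Stack: []
LOAD_FAST q → push 6. Stack: [6]
LOAD_CONST → push 6. Stack: [6, 6]
BINARY_OP * → 6 * 6 = 36. Stack: [36]
STORE_FAST q → q=36. Stack: []
LOAD_FAST i → push 1. Stack: [1]
LOAD_CONST → push 1. Stack: [1, 1]
BINARY_OP + → 1 + 1 = 2. Stack: [2]
STORE_FAST i → i=2. Stack: []
LOAD_FAST i → push 2. Stack: [2]
LOAD_CONST → push 4. Stack: [2, 4]
COMPARE_OP bool(<) → 2 vs 4 = True. Stack: [True]
POP_JUMP_IF_FALSE → pop True; no jump. Stack: []
LOAD_FAST q → push 36. Stack: [36]
LOAD_CONST → push 6. Stack: [36, 6]
BINARY_OP * → 36 * 6 = 216. Stack: [216]
STORE_FAST q → q=216. Stack: []
LOAD_FAST i → push 2. Stack: [2]
LOAD_CONST → push 1. Stack: [2, 1]
BINARY_OP + → 2 + 1 = 3. Stack: [3]
STORE_FAST i → i=3. Stack: []
LOAD_FAST i → push 3. Stack: [3]
LOAD_CONST → push 4. Stack: [3, 4]
COMPARE_OP bool(<) → 3 vs 4 = True. Stack: [True]
POP_JUMP_IF_FALSE → pop True; no jump. Stack: []
LOAD_FAST q → push 216. Stack: [216]
LOAD_CONST → push 6. Stack: [216, 6]
BINARY_OP * → 216 * 6 = 1296. Stack: [1296]
STORE_FAST q → q=1296. Stack: []
LOAD_FAST i → push 3. Stack: [3]
LOAD_CONST → push 1. Stack: [3, 1]
BINARY_OP + → 3 + 1 = 4. Stack: [4]
STORE_FAST i → i=4. Stack: []
LOAD_FAST i → push 4. Stack: [4]
LOAD_CONST → push 4. Stack: [4, 4]
COMPARE_OP bool(<) → 4 vs 4 = False. Stack: [False]
POP_JUMP_IF_FALSE → pop False; jump. Stack: []
LOAD_FAST q → push 1296. Stack: [1296]
RETURN_VALUE → return 1296.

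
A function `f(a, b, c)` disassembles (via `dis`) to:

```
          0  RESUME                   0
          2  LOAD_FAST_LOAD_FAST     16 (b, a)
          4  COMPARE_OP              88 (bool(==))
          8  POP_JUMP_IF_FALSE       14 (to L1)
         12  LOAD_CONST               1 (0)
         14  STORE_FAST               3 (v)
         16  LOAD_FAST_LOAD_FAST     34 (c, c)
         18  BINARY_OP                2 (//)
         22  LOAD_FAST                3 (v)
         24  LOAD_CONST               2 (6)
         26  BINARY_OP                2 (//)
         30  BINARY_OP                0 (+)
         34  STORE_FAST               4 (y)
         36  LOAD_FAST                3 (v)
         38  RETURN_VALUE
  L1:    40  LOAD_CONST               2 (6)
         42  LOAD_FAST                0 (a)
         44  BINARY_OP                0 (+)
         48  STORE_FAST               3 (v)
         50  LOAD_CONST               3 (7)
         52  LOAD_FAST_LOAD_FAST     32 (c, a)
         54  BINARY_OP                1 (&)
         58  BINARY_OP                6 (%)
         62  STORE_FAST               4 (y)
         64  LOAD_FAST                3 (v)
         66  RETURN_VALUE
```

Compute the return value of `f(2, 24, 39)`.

8

LOAD_FAST_LOAD_FAST b,a → push 24,2. Stack: [24, 2]
COMPARE_OP bool(==) → 24 vs 2 = False. Stack: [False]
POP_JUMP_IF_FALSE → pop False; jump. Stack: []
LOAD_CONST → push 6. Stack: [6]
LOAD_FAST a → push 2. Stack: [6, 2]
BINARY_OP + → 6 + 2 = 8. Stack: [8]
STORE_FAST v → v=8. Stack: []
LOAD_CONST → push 7. Stack: [7]
LOAD_FAST_LOAD_FAST c,a → push 39,2. Stack: [7, 39, 2]
BINARY_OP & → 39 & 2 = 2. Stack: [7, 2]
BINARY_OP % → 7 % 2 = 1. Stack: [1]
STORE_FAST y → y=1. Stack: []
LOAD_FAST v → push 8. Stack: [8]
RETURN_VALUE → return 8.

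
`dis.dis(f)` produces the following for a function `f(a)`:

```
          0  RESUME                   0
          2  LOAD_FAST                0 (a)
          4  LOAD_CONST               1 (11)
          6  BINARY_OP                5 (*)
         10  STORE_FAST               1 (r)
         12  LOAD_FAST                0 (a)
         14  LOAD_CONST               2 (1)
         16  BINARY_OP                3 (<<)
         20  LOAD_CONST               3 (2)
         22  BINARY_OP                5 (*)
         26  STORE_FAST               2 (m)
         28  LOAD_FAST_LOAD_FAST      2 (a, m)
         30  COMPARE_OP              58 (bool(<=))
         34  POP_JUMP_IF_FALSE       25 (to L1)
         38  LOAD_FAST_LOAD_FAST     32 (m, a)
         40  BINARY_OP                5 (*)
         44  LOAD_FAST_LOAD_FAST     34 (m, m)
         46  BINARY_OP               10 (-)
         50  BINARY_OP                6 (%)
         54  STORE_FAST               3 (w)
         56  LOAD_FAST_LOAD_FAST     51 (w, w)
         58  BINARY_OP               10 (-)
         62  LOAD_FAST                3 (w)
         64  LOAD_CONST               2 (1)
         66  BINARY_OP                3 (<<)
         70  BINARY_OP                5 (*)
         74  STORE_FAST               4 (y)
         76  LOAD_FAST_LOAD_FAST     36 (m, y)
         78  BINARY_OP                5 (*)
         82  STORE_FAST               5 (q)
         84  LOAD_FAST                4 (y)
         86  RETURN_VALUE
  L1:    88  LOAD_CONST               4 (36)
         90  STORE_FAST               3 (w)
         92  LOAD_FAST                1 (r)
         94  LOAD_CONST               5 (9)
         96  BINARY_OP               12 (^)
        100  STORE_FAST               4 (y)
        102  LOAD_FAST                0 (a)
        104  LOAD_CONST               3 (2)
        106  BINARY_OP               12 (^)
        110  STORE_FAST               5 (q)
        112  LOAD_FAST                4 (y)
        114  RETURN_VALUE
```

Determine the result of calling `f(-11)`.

-114

LOAD_FAST a → push -11. Stack: [-11]
LOAD_CONST → push 11. Stack: [-11, 11]
BINARY_OP * → -11 * 11 = -121. Stack: [-121]
STORE_FAST r → r=-121. Stack: []
LOAD_FAST a → push -11. Stack: [-11]
LOAD_CONST → push 1. Stack: [-11, 1]
BINARY_OP << → -11 << 1 = -22. Stack: [-22]
LOAD_CONST → push 2. Stack: [-22, 2]
BINARY_OP * → -22 * 2 = -44. Stack: [-44]
STORE_FAST m → m=-44. Stack: []
LOAD_FAST_LOAD_FAST a,m → push -11,-44. Stack: [-11, -44]
COMPARE_OP bool(<=) → -11 vs -44 = False. Stack: [False]
POP_JUMP_IF_FALSE → pop False; jump. Stack: []
LOAD_CONST → push 36. Stack: [36]
STORE_FAST w → w=36. Stack: []
LOAD_FAST r → push -121. Stack: [-121]
LOAD_CONST → push 9. Stack: [-121, 9]
BINARY_OP ^ → -121 ^ 9 = -114. Stack: [-114]
STORE_FAST y → y=-114. Stack: []
LOAD_FAST a → push -11. Stack: [-11]
LOAD_CONST → push 2. Stack: [-11, 2]
BINARY_OP ^ → -11 ^ 2 = -9. Stack: [-9]
STORE_FAST q → q=-9. Stack: []
LOAD_FAST y → push -114. Stack: [-114]
RETURN_VALUE → return -114.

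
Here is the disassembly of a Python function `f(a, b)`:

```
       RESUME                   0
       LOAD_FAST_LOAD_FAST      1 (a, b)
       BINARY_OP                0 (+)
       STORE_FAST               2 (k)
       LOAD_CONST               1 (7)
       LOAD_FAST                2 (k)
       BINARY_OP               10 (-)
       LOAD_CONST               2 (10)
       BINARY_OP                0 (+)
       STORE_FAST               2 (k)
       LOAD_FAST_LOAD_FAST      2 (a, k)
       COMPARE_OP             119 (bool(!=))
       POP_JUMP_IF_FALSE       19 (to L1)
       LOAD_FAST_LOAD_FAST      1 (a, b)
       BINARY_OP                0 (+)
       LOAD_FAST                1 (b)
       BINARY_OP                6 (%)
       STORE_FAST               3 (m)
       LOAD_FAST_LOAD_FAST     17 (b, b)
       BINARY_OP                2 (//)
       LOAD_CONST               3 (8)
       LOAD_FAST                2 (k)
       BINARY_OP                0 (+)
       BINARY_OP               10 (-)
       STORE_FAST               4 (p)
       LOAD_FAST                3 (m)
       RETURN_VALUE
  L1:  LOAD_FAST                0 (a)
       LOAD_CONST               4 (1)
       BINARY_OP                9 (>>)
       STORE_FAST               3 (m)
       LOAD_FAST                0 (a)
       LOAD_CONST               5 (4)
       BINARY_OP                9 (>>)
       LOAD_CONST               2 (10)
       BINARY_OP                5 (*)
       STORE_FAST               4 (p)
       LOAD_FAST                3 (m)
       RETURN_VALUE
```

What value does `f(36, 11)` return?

LOAD_FAST_LOAD_FAST a,b → push 36,11. Stack: [36, 11]
BINARY_OP + → 36 + 11 = 47. Stack: [47]
STORE_FAST k → k=47. Stack: []
LOAD_CONST → push 7. Stack: [7]
LOAD_FAST k → push 47. Stack: [7, 47]
BINARY_OP - → 7 - 47 = -40. Stack: [-40]
LOAD_CONST → push 10. Stack: [-40, 10]
BINARY_OP + → -40 + 10 = -30. Stack: [-30]
STORE_FAST k → k=-30. Stack: []
LOAD_FAST_LOAD_FAST a,k → push 36,-30. Stack: [36, -30]
COMPARE_OP bool(!=) → 36 vs -30 = True. Stack: [True]
POP_JUMP_IF_FALSE → pop True; no jump. Stack: []
LOAD_FAST_LOAD_FAST a,b → push 36,11. Stack: [36, 11]
BINARY_OP + → 36 + 11 = 47. Stack: [47]
LOAD_FAST b → push 11. Stack: [47, 11]
BINARY_OP % → 47 % 11 = 3. Stack: [3]
STORE_FAST m → m=3. Stack: []
LOAD_FAST_LOAD_FAST b,b → push 11,11. Stack: [11, 11]
BINARY_OP // → 11 // 11 = 1. Stack: [1]
LOAD_CONST → push 8. Stack: [1, 8]
LOAD_FAST k → push -30. Stack: [1, 8, -30]
BINARY_OP + → 8 + -30 = -22. Stack: [1, -22]
BINARY_OP - → 1 - -22 = 23. Stack: [23]
STORE_FAST p → p=23. Stack: []
LOAD_FAST m → push 3. Stack: [3]
RETURN_VALUE → return 3.

3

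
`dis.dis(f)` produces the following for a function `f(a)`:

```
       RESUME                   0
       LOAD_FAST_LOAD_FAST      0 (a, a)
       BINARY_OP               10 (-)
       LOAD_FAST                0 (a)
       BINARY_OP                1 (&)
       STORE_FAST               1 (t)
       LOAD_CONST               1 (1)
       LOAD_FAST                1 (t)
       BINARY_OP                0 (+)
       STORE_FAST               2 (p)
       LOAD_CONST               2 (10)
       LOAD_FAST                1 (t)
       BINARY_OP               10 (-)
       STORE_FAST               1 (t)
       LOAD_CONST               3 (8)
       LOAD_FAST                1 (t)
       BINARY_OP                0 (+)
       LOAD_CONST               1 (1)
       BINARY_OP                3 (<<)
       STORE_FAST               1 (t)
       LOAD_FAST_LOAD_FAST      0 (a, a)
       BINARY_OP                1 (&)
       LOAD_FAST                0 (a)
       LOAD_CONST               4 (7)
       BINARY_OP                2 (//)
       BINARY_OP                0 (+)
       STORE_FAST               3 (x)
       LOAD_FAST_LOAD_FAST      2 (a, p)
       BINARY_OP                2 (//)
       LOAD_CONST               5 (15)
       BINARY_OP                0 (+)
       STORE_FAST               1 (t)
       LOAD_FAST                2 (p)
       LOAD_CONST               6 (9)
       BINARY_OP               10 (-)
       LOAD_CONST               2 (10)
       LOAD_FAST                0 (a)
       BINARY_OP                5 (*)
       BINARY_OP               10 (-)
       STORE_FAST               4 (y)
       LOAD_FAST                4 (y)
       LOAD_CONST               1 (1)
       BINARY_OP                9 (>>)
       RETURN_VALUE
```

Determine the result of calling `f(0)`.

-4

LOAD_FAST_LOAD_FAST a,a → push 0,0. Stack: [0, 0]
BINARY_OP - → 0 - 0 = 0. Stack: [0]
LOAD_FAST a → push 0. Stack: [0, 0]
BINARY_OP & → 0 & 0 = 0. Stack: [0]
STORE_FAST t → t=0. Stack: []
LOAD_CONST → push 1. Stack: [1]
LOAD_FAST t → push 0. Stack: [1, 0]
BINARY_OP + → 1 + 0 = 1. Stack: [1]
STORE_FAST p → p=1. Stack: []
LOAD_CONST → push 10. Stack: [10]
LOAD_FAST t → push 0. Stack: [10, 0]
BINARY_OP - → 10 - 0 = 10. Stack: [10]
STORE_FAST t → t=10. Stack: []
LOAD_CONST → push 8. Stack: [8]
LOAD_FAST t → push 10. Stack: [8, 10]
BINARY_OP + → 8 + 10 = 18. Stack: [18]
LOAD_CONST → push 1. Stack: [18, 1]
BINARY_OP << → 18 << 1 = 36. Stack: [36]
STORE_FAST t → t=36. Stack: []
LOAD_FAST_LOAD_FAST a,a → push 0,0. Stack: [0, 0]
BINARY_OP & → 0 & 0 = 0. Stack: [0]
LOAD_FAST a → push 0. Stack: [0, 0]
LOAD_CONST → push 7. Stack: [0, 0, 7]
BINARY_OP // → 0 // 7 = 0. Stack: [0, 0]
BINARY_OP + → 0 + 0 = 0. Stack: [0]
STORE_FAST x → x=0. Stack: []
LOAD_FAST_LOAD_FAST a,p → push 0,1. Stack: [0, 1]
BINARY_OP // → 0 // 1 = 0. Stack: [0]
LOAD_CONST → push 15. Stack: [0, 15]
BINARY_OP + → 0 + 15 = 15. Stack: [15]
STORE_FAST t → t=15. Stack: []
LOAD_FAST p → push 1. Stack: [1]
LOAD_CONST → push 9. Stack: [1, 9]
BINARY_OP - → 1 - 9 = -8. Stack: [-8]
LOAD_CONST → push 10. Stack: [-8, 10]
LOAD_FAST a → push 0. Stack: [-8, 10, 0]
BINARY_OP * → 10 * 0 = 0. Stack: [-8, 0]
BINARY_OP - → -8 - 0 = -8. Stack: [-8]
STORE_FAST y → y=-8. Stack: []
LOAD_FAST y → push -8. Stack: [-8]
LOAD_CONST → push 1. Stack: [-8, 1]
BINARY_OP >> → -8 >> 1 = -4. Stack: [-4]
RETURN_VALUE → return -4.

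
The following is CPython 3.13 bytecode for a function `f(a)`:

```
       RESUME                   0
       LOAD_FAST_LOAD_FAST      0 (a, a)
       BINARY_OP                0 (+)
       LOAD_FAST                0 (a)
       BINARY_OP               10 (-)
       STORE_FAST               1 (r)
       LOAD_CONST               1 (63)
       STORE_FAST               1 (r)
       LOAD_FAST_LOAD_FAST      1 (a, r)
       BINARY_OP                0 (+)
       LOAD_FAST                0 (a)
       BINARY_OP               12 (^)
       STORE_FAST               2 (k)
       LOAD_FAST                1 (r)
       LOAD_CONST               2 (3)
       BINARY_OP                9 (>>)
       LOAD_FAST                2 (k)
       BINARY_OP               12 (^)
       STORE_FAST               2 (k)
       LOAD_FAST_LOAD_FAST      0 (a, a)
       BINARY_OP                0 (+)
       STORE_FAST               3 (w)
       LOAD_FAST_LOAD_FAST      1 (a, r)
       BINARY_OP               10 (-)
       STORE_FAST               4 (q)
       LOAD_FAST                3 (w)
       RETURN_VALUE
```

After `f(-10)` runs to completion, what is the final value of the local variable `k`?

LOAD_FAST_LOAD_FAST a,a → push -10,-10. Stack: [-10, -10]
BINARY_OP + → -10 + -10 = -20. Stack: [-20]
LOAD_FAST a → push -10. Stack: [-20, -10]
BINARY_OP - → -20 - -10 = -10. Stack: [-10]
STORE_FAST r → r=-10. Stack: []
LOAD_CONST → push 63. Stack: [63]
STORE_FAST r → r=63. Stack: []
LOAD_FAST_LOAD_FAST a,r → push -10,63. Stack: [-10, 63]
BINARY_OP + → -10 + 63 = 53. Stack: [53]
LOAD_FAST a → push -10. Stack: [53, -10]
BINARY_OP ^ → 53 ^ -10 = -61. Stack: [-61]
STORE_FAST k → k=-61. Stack: []
LOAD_FAST r → push 63. Stack: [63]
LOAD_CONST → push 3. Stack: [63, 3]
BINARY_OP >> → 63 >> 3 = 7. Stack: [7]
LOAD_FAST k → push -61. Stack: [7, -61]
BINARY_OP ^ → 7 ^ -61 = -60. Stack: [-60]
STORE_FAST k → k=-60. Stack: []
LOAD_FAST_LOAD_FAST a,a → push -10,-10. Stack: [-10, -10]
BINARY_OP + → -10 + -10 = -20. Stack: [-20]
STORE_FAST w → w=-20. Stack: []
LOAD_FAST_LOAD_FAST a,r → push -10,63. Stack: [-10, 63]
BINARY_OP - → -10 - 63 = -73. Stack: [-73]
STORE_FAST q → q=-73. Stack: []
LOAD_FAST w → push -20. Stack: [-20]
RETURN_VALUE → return -20.

-60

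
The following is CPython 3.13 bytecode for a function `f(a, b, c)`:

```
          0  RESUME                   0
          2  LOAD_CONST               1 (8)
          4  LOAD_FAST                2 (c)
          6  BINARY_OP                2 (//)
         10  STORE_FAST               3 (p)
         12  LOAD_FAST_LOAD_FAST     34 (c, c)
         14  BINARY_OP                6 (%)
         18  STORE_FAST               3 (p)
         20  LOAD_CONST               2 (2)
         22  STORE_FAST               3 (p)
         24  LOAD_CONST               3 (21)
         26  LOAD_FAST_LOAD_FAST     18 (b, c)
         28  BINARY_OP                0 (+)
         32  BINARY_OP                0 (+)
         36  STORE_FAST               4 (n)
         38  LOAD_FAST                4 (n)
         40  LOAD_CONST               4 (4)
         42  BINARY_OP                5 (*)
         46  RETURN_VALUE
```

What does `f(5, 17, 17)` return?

220

LOAD_CONST → push 8. Stack: [8]
LOAD_FAST c → push 17. Stack: [8, 17]
BINARY_OP // → 8 // 17 = 0. Stack: [0]
STORE_FAST p → p=0. Stack: []
LOAD_FAST_LOAD_FAST c,c → push 17,17. Stack: [17, 17]
BINARY_OP % → 17 % 17 = 0. Stack: [0]
STORE_FAST p → p=0. Stack: []
LOAD_CONST → push 2. Stack: [2]
STORE_FAST p → p=2. Stack: []
LOAD_CONST → push 21. Stack: [21]
LOAD_FAST_LOAD_FAST b,c → push 17,17. Stack: [21, 17, 17]
BINARY_OP + → 17 + 17 = 34. Stack: [21, 34]
BINARY_OP + → 21 + 34 = 55. Stack: [55]
STORE_FAST n → n=55. Stack: []
LOAD_FAST n → push 55. Stack: [55]
LOAD_CONST → push 4. Stack: [55, 4]
BINARY_OP * → 55 * 4 = 220. Stack: [220]
RETURN_VALUE → return 220.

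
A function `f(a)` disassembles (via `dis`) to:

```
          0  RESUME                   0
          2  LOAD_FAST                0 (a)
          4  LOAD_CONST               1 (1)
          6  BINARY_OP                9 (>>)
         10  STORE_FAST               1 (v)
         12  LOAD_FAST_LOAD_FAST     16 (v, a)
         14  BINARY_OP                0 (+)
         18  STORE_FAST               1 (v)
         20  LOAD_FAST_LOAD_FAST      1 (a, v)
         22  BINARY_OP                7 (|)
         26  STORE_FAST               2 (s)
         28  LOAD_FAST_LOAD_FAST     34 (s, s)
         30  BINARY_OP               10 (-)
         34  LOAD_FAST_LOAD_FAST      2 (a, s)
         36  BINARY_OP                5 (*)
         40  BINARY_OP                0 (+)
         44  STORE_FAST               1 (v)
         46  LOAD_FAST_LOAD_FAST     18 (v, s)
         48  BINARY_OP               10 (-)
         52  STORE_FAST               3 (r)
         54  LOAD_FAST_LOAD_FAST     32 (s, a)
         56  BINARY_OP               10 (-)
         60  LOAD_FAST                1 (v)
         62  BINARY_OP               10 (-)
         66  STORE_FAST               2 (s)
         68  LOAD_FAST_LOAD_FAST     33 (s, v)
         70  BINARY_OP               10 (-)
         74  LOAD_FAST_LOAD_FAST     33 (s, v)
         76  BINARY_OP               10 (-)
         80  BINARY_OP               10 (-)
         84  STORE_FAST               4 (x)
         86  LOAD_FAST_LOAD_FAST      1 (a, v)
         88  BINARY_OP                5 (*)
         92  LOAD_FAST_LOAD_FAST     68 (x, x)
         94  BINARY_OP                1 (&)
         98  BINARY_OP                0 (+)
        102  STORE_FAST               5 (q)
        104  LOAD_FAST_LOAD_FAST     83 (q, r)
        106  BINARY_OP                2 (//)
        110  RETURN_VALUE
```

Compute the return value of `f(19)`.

20

LOAD_FAST a → push 19. Stack: [19]
LOAD_CONST → push 1. Stack: [19, 1]
BINARY_OP >> → 19 >> 1 = 9. Stack: [9]
STORE_FAST v → v=9. Stack: []
LOAD_FAST_LOAD_FAST v,a → push 9,19. Stack: [9, 19]
BINARY_OP + → 9 + 19 = 28. Stack: [28]
STORE_FAST v → v=28. Stack: []
LOAD_FAST_LOAD_FAST a,v → push 19,28. Stack: [19, 28]
BINARY_OP | → 19 | 28 = 31. Stack: [31]
STORE_FAST s → s=31. Stack: []
LOAD_FAST_LOAD_FAST s,s → push 31,31. Stack: [31, 31]
BINARY_OP - → 31 - 31 = 0. Stack: [0]
LOAD_FAST_LOAD_FAST a,s → push 19,31. Stack: [0, 19, 31]
BINARY_OP * → 19 * 31 = 589. Stack: [0, 589]
BINARY_OP + → 0 + 589 = 589. Stack: [589]
STORE_FAST v → v=589. Stack: []
LOAD_FAST_LOAD_FAST v,s → push 589,31. Stack: [589, 31]
BINARY_OP - → 589 - 31 = 558. Stack: [558]
STORE_FAST r → r=558. Stack: []
LOAD_FAST_LOAD_FAST s,a → push 31,19. Stack: [31, 19]
BINARY_OP - → 31 - 19 = 12. Stack: [12]
LOAD_FAST v → push 589. Stack: [12, 589]
BINARY_OP - → 12 - 589 = -577. Stack: [-577]
STORE_FAST s → s=-577. Stack: []
LOAD_FAST_LOAD_FAST s,v → push -577,589. Stack: [-577, 589]
BINARY_OP - → -577 - 589 = -1166. Stack: [-1166]
LOAD_FAST_LOAD_FAST s,v → push -577,589. Stack: [-1166, -577, 589]
BINARY_OP - → -577 - 589 = -1166. Stack: [-1166, -1166]
BINARY_OP - → -1166 - -1166 = 0. Stack: [0]
STORE_FAST x → x=0. Stack: []
LOAD_FAST_LOAD_FAST a,v → push 19,589. Stack: [19, 589]
BINARY_OP * → 19 * 589 = 11191. Stack: [11191]
LOAD_FAST_LOAD_FAST x,x → push 0,0. Stack: [11191, 0, 0]
BINARY_OP & → 0 & 0 = 0. Stack: [11191, 0]
BINARY_OP + → 11191 + 0 = 11191. Stack: [11191]
STORE_FAST q → q=11191. Stack: []
LOAD_FAST_LOAD_FAST q,r → push 11191,558. Stack: [11191, 558]
BINARY_OP // → 11191 // 558 = 20. Stack: [20]
RETURN_VALUE → return 20.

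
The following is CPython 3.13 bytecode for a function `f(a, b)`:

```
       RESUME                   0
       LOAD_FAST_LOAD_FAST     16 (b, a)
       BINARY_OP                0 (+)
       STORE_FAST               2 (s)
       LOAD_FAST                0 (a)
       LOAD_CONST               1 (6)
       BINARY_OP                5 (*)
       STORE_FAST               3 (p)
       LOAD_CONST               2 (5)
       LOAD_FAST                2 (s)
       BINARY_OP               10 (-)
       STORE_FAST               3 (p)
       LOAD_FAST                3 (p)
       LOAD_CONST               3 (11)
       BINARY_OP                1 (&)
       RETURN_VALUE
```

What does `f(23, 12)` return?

LOAD_FAST_LOAD_FAST b,a → push 12,23. Stack: [12, 23]
BINARY_OP + → 12 + 23 = 35. Stack: [35]
STORE_FAST s → s=35. Stack: []
LOAD_FAST a → push 23. Stack: [23]
LOAD_CONST → push 6. Stack: [23, 6]
BINARY_OP * → 23 * 6 = 138. Stack: [138]
STORE_FAST p → p=138. Stack: []
LOAD_CONST → push 5. Stack: [5]
LOAD_FAST s → push 35. Stack: [5, 35]
BINARY_OP - → 5 - 35 = -30. Stack: [-30]
STORE_FAST p → p=-30. Stack: []
LOAD_FAST p → push -30. Stack: [-30]
LOAD_CONST → push 11. Stack: [-30, 11]
BINARY_OP & → -30 & 11 = 2. Stack: [2]
RETURN_VALUE → return 2.

2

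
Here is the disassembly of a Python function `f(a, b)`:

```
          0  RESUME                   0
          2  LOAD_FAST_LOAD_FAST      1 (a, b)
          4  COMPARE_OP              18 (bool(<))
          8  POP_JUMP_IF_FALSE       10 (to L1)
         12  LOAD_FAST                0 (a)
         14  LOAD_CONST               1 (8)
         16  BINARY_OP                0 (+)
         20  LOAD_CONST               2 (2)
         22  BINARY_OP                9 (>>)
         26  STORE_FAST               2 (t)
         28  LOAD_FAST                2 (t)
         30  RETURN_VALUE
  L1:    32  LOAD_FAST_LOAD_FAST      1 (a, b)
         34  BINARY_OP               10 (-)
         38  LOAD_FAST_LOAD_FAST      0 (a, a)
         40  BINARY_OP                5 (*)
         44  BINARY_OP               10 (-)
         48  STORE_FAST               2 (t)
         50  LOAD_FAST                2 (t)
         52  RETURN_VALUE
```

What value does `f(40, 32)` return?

-1592

LOAD_FAST_LOAD_FAST a,b → push 40,32. Stack: [40, 32]
COMPARE_OP bool(<) → 40 vs 32 = False. Stack: [False]
POP_JUMP_IF_FALSE → pop False; jump. Stack: []
LOAD_FAST_LOAD_FAST a,b → push 40,32. Stack: [40, 32]
BINARY_OP - → 40 - 32 = 8. Stack: [8]
LOAD_FAST_LOAD_FAST a,a → push 40,40. Stack: [8, 40, 40]
BINARY_OP * → 40 * 40 = 1600. Stack: [8, 1600]
BINARY_OP - → 8 - 1600 = -1592. Stack: [-1592]
STORE_FAST t → t=-1592. Stack: []
LOAD_FAST t → push -1592. Stack: [-1592]
RETURN_VALUE → return -1592.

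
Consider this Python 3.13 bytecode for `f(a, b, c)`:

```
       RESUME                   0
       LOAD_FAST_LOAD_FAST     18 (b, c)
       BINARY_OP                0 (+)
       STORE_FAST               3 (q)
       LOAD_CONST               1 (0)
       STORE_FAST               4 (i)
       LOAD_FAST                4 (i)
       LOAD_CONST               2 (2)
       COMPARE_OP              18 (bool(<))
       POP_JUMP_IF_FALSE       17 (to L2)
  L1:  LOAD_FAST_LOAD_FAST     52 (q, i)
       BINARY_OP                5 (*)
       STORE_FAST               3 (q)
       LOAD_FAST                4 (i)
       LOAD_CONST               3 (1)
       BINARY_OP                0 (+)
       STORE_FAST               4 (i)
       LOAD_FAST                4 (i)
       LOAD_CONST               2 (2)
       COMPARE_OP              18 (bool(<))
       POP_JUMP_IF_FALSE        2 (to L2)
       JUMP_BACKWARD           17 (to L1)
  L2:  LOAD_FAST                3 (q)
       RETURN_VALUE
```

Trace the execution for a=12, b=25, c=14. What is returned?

LOAD_FAST_LOAD_FAST b,c → push 25,14. Stack: [25, 14]
BINARY_OP + → 25 + 14 = 39. Stack: [39]
STORE_FAST q → q=39. Stack: []
LOAD_CONST → push 0. Stack: [0]
STORE_FAST i → i=0. Stack: []
LOAD_FAST i → push 0. Stack: [0]
LOAD_CONST → push 2. Stack: [0, 2]
COMPARE_OP bool(<) → 0 vs 2 = True. Stack: [True]
POP_JUMP_IF_FALSE → pop True; no jump. Stack: []
LOAD_FAST_LOAD_FAST q,i → push 39,0. Stack: [39, 0]
BINARY_OP * → 39 * 0 = 0. Stack: [0]
STORE_FAST q → q=0. Stack: []
LOAD_FAST i → push 0. Stack: [0]
LOAD_CONST → push 1. Stack: [0, 1]
BINARY_OP + → 0 + 1 = 1. Stack: [1]
STORE_FAST i → i=1. Stack: []
LOAD_FAST i → push 1. Stack: [1]
LOAD_CONST → push 2. Stack: [1, 2]
COMPARE_OP bool(<) → 1 vs 2 = True. Stack: [True]
POP_JUMP_IF_FALSE → pop True; no jump. Stack: []
LOAD_FAST_LOAD_FAST q,i → push 0,1. Stack: [0, 1]
BINARY_OP * → 0 * 1 = 0. Stack: [0]
STORE_FAST q → q=0. Stack: []
LOAD_FAST i → push 1. Stack: [1]
LOAD_CONST → push 1. Stack: [1, 1]
BINARY_OP + → 1 + 1 = 2. Stack: [2]
STORE_FAST i → i=2. Stack: []
LOAD_FAST i → push 2. Stack: [2]
LOAD_CONST → push 2. Stack: [2, 2]
COMPARE_OP bool(<) → 2 vs 2 = False. Stack: [False]
POP_JUMP_IF_FALSE → pop False; jump. Stack: []
LOAD_FAST q → push 0. Stack: [0]
RETURN_VALUE → return 0.

0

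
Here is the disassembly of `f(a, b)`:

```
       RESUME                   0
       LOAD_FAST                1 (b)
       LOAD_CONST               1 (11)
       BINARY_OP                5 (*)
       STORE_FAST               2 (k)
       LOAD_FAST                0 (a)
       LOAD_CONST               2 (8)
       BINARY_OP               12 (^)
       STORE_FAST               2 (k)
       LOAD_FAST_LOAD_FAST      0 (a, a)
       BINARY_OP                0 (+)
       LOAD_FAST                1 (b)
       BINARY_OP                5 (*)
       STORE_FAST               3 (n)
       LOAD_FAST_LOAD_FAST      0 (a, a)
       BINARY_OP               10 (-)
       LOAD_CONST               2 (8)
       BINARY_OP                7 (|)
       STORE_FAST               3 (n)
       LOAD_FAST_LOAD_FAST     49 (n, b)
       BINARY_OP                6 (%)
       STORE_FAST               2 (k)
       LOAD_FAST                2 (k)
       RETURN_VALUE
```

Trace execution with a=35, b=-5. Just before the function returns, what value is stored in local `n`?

LOAD_FAST b → push -5. Stack: [-5]
LOAD_CONST → push 11. Stack: [-5, 11]
BINARY_OP * → -5 * 11 = -55. Stack: [-55]
STORE_FAST k → k=-55. Stack: []
LOAD_FAST a → push 35. Stack: [35]
LOAD_CONST → push 8. Stack: [35, 8]
BINARY_OP ^ → 35 ^ 8 = 43. Stack: [43]
STORE_FAST k → k=43. Stack: []
LOAD_FAST_LOAD_FAST a,a → push 35,35. Stack: [35, 35]
BINARY_OP + → 35 + 35 = 70. Stack: [70]
LOAD_FAST b → push -5. Stack: [70, -5]
BINARY_OP * → 70 * -5 = -350. Stack: [-350]
STORE_FAST n → n=-350. Stack: []
LOAD_FAST_LOAD_FAST a,a → push 35,35. Stack: [35, 35]
BINARY_OP - → 35 - 35 = 0. Stack: [0]
LOAD_CONST → push 8. Stack: [0, 8]
BINARY_OP | → 0 | 8 = 8. Stack: [8]
STORE_FAST n → n=8. Stack: []
LOAD_FAST_LOAD_FAST n,b → push 8,-5. Stack: [8, -5]
BINARY_OP % → 8 % -5 = -2. Stack: [-2]
STORE_FAST k → k=-2. Stack: []
LOAD_FAST k → push -2. Stack: [-2]
RETURN_VALUE → return -2.

8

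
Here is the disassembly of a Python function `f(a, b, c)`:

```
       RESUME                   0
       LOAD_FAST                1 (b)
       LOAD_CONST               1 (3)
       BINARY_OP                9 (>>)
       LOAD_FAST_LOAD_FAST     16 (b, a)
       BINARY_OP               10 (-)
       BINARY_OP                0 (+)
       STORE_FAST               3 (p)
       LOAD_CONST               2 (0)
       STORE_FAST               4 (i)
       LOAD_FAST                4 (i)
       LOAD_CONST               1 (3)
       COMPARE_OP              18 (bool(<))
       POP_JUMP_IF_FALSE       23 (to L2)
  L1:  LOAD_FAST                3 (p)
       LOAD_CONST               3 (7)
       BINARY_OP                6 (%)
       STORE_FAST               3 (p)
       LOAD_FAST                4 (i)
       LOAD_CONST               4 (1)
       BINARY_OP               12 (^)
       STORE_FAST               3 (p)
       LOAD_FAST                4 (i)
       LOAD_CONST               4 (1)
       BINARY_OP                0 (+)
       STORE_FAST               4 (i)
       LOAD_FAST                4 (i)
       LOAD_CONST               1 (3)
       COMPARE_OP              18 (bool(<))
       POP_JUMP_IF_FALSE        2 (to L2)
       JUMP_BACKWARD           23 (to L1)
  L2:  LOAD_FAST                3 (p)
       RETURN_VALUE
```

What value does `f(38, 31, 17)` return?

3

LOAD_FAST b → push 31. Stack: [31]
LOAD_CONST → push 3. Stack: [31, 3]
BINARY_OP >> → 31 >> 3 = 3. Stack: [3]
LOAD_FAST_LOAD_FAST b,a → push 31,38. Stack: [3, 31, 38]
BINARY_OP - → 31 - 38 = -7. Stack: [3, -7]
BINARY_OP + → 3 + -7 = -4. Stack: [-4]
STORE_FAST p → p=-4. Stack: []
LOAD_CONST → push 0. Stack: [0]
STORE_FAST i → i=0. Stack: []
LOAD_FAST i → push 0. Stack: [0]
LOAD_CONST → push 3. Stack: [0, 3]
COMPARE_OP bool(<) → 0 vs 3 = True. Stack: [True]
POP_JUMP_IF_FALSE → pop True; no jump. Stack: []
LOAD_FAST p → push -4. Stack: [-4]
LOAD_CONST → push 7. Stack: [-4, 7]
BINARY_OP % → -4 % 7 = 3. Stack: [3]
STORE_FAST p → p=3. Stack: []
LOAD_FAST i → push 0. Stack: [0]
LOAD_CONST → push 1. Stack: [0, 1]
BINARY_OP ^ → 0 ^ 1 = 1. Stack: [1]
STORE_FAST p → p=1. Stack: []
LOAD_FAST i → push 0. Stack: [0]
LOAD_CONST → push 1. Stack: [0, 1]
BINARY_OP + → 0 + 1 = 1. Stack: [1]
STORE_FAST i → i=1. Stack: []
LOAD_FAST i → push 1. Stack: [1]
LOAD_CONST → push 3. Stack: [1, 3]
COMPARE_OP bool(<) → 1 vs 3 = True. Stack: [True]
POP_JUMP_IF_FALSE → pop True; no jump. Stack: []
LOAD_FAST p → push 1. Stack: [1]
LOAD_CONST → push 7. Stack: [1, 7]
BINARY_OP % → 1 % 7 = 1. Stack: [1]
STORE_FAST p → p=1. Stack: []
LOAD_FAST i → push 1. Stack: [1]
LOAD_CONST → push 1. Stack: [1, 1]
BINARY_OP ^ → 1 ^ 1 = 0. Stack: [0]
STORE_FAST p → p=0. Stack: []
LOAD_FAST i → push 1. Stack: [1]
LOAD_CONST → push 1. Stack: [1, 1]
BINARY_OP + → 1 + 1 = 2. Stack: [2]
STORE_FAST i → i=2. Stack: []
LOAD_FAST i → push 2. Stack: [2]
LOAD_CONST → push 3. Stack: [2, 3]
COMPARE_OP bool(<) → 2 vs 3 = True. Stack: [True]
POP_JUMP_IF_FALSE → pop True; no jump. Stack: []
LOAD_FAST p → push 0. Stack: [0]
LOAD_CONST → push 7. Stack: [0, 7]
BINARY_OP % → 0 % 7 = 0. Stack: [0]
STORE_FAST p → p=0. Stack: []
LOAD_FAST i → push 2. Stack: [2]
LOAD_CONST → push 1. Stack: [2, 1]
BINARY_OP ^ → 2 ^ 1 = 3. Stack: [3]
STORE_FAST p → p=3. Stack: []
LOAD_FAST i → push 2. Stack: [2]
LOAD_CONST → push 1. Stack: [2, 1]
BINARY_OP + → 2 + 1 = 3. Stack: [3]
STORE_FAST i → i=3. Stack: []
LOAD_FAST i → push 3. Stack: [3]
LOAD_CONST → push 3. Stack: [3, 3]
COMPARE_OP bool(<) → 3 vs 3 = False. Stack: [False]
POP_JUMP_IF_FALSE → pop False; jump. Stack: []
LOAD_FAST p → push 3. Stack: [3]
RETURN_VALUE → return 3.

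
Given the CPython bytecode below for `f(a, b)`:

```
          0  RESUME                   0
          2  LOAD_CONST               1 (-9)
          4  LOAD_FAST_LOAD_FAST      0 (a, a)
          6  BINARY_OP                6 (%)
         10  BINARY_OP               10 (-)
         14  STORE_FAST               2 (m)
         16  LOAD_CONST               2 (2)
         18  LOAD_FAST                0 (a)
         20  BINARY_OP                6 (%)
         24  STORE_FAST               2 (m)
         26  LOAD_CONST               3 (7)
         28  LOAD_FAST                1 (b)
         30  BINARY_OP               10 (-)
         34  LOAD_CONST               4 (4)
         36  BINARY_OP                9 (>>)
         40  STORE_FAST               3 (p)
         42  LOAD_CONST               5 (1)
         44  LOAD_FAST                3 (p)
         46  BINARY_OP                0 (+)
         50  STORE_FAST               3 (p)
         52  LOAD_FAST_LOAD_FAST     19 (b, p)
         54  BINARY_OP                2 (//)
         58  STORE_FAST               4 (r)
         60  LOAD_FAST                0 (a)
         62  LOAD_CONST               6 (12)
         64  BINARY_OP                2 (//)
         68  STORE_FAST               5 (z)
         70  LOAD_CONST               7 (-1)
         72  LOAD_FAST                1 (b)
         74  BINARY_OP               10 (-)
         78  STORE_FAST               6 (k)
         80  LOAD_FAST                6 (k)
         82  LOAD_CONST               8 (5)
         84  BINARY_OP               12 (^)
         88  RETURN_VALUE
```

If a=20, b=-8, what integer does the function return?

LOAD_CONST → push -9. Stack: [-9]
LOAD_FAST_LOAD_FAST a,a → push 20,20. Stack: [-9, 20, 20]
BINARY_OP % → 20 % 20 = 0. Stack: [-9, 0]
BINARY_OP - → -9 - 0 = -9. Stack: [-9]
STORE_FAST m → m=-9. Stack: []
LOAD_CONST → push 2. Stack: [2]
LOAD_FAST a → push 20. Stack: [2, 20]
BINARY_OP % → 2 % 20 = 2. Stack: [2]
STORE_FAST m → m=2. Stack: []
LOAD_CONST → push 7. Stack: [7]
LOAD_FAST b → push -8. Stack: [7, -8]
BINARY_OP - → 7 - -8 = 15. Stack: [15]
LOAD_CONST → push 4. Stack: [15, 4]
BINARY_OP >> → 15 >> 4 = 0. Stack: [0]
STORE_FAST p → p=0. Stack: []
LOAD_CONST → push 1. Stack: [1]
LOAD_FAST p → push 0. Stack: [1, 0]
BINARY_OP + → 1 + 0 = 1. Stack: [1]
STORE_FAST p → p=1. Stack: []
LOAD_FAST_LOAD_FAST b,p → push -8,1. Stack: [-8, 1]
BINARY_OP // → -8 // 1 = -8. Stack: [-8]
STORE_FAST r → r=-8. Stack: []
LOAD_FAST a → push 20. Stack: [20]
LOAD_CONST → push 12. Stack: [20, 12]
BINARY_OP // → 20 // 12 = 1. Stack: [1]
STORE_FAST z → z=1. Stack: []
LOAD_CONST → push -1. Stack: [-1]
LOAD_FAST b → push -8. Stack: [-1, -8]
BINARY_OP - → -1 - -8 = 7. Stack: [7]
STORE_FAST k → k=7. Stack: []
LOAD_FAST k → push 7. Stack: [7]
LOAD_CONST → push 5. Stack: [7, 5]
BINARY_OP ^ → 7 ^ 5 = 2. Stack: [2]
RETURN_VALUE → return 2.

2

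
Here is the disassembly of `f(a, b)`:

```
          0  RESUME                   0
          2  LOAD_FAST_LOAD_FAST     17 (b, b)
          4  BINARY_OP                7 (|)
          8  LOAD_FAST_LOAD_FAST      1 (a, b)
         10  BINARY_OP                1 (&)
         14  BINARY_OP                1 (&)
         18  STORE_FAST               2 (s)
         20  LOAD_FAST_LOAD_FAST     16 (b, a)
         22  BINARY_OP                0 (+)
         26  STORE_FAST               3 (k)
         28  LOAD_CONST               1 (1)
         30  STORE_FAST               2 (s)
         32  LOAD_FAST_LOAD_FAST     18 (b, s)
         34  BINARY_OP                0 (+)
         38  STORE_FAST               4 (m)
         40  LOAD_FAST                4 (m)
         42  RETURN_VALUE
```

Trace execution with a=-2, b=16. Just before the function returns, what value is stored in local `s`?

LOAD_FAST_LOAD_FAST b,b → push 16,16. Stack: [16, 16]
BINARY_OP | → 16 | 16 = 16. Stack: [16]
LOAD_FAST_LOAD_FAST a,b → push -2,16. Stack: [16, -2, 16]
BINARY_OP & → -2 & 16 = 16. Stack: [16, 16]
BINARY_OP & → 16 & 16 = 16. Stack: [16]
STORE_FAST s → s=16. Stack: []
LOAD_FAST_LOAD_FAST b,a → push 16,-2. Stack: [16, -2]
BINARY_OP + → 16 + -2 = 14. Stack: [14]
STORE_FAST k → k=14. Stack: []
LOAD_CONST → push 1. Stack: [1]
STORE_FAST s → s=1. Stack: []
LOAD_FAST_LOAD_FAST b,s → push 16,1. Stack: [16, 1]
BINARY_OP + → 16 + 1 = 17. Stack: [17]
STORE_FAST m → m=17. Stack: []
LOAD_FAST m → push 17. Stack: [17]
RETURN_VALUE → return 17.

1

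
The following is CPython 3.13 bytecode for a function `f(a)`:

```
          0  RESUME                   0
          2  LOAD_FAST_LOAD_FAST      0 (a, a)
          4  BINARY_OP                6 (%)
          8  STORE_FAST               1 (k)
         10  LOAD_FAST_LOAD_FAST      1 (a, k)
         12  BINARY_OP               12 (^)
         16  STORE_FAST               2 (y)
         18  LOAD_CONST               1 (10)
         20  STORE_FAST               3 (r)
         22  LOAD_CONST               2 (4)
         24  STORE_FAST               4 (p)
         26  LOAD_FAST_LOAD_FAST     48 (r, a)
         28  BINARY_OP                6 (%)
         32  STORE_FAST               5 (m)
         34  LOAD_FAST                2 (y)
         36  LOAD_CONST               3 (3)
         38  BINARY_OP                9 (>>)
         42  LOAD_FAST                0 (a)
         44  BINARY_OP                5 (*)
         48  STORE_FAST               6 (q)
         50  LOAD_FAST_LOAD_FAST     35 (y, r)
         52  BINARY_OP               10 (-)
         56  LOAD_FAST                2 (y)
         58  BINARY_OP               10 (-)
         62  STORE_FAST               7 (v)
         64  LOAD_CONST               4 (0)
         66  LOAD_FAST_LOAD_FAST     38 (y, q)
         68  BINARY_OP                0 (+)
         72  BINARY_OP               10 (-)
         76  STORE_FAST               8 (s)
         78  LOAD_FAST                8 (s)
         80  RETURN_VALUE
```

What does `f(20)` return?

LOAD_FAST_LOAD_FAST a,a → push 20,20. Stack: [20, 20]
BINARY_OP % → 20 % 20 = 0. Stack: [0]
STORE_FAST k → k=0. Stack: []
LOAD_FAST_LOAD_FAST a,k → push 20,0. Stack: [20, 0]
BINARY_OP ^ → 20 ^ 0 = 20. Stack: [20]
STORE_FAST y → y=20. Stack: []
LOAD_CONST → push 10. Stack: [10]
STORE_FAST r → r=10. Stack: []
LOAD_CONST → push 4. Stack: [4]
STORE_FAST p → p=4. Stack: []
LOAD_FAST_LOAD_FAST r,a → push 10,20. Stack: [10, 20]
BINARY_OP % → 10 % 20 = 10. Stack: [10]
STORE_FAST m → m=10. Stack: []
LOAD_FAST y → push 20. Stack: [20]
LOAD_CONST → push 3. Stack: [20, 3]
BINARY_OP >> → 20 >> 3 = 2. Stack: [2]
LOAD_FAST a → push 20. Stack: [2, 20]
BINARY_OP * → 2 * 20 = 40. Stack: [40]
STORE_FAST q → q=40. Stack: []
LOAD_FAST_LOAD_FAST y,r → push 20,10. Stack: [20, 10]
BINARY_OP - → 20 - 10 = 10. Stack: [10]
LOAD_FAST y → push 20. Stack: [10, 20]
BINARY_OP - → 10 - 20 = -10. Stack: [-10]
STORE_FAST v → v=-10. Stack: []
LOAD_CONST → push 0. Stack: [0]
LOAD_FAST_LOAD_FAST y,q → push 20,40. Stack: [0, 20, 40]
BINARY_OP + → 20 + 40 = 60. Stack: [0, 60]
BINARY_OP - → 0 - 60 = -60. Stack: [-60]
STORE_FAST s → s=-60. Stack: []
LOAD_FAST s → push -60. Stack: [-60]
RETURN_VALUE → return -60.

-60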